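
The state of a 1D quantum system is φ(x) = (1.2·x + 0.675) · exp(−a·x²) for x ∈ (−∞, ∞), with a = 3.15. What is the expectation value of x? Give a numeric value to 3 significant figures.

0.226

⟨x⟩ = ∫ x·|φ|² dx / ∫|φ|² dx (integrals over the domain).
Expand each integrand as polynomial × e^(−2ax²) and use ∫x^(2j)·e^(−2ax²) dx = (2j−1)!!/(4a)^j · √(π/(2a)), odd powers → 0; here √(π/(2a)) = 0.70616.
State is unnormalized: ∫|φ|² dx = 0.40245, and ∫φ*·x·φ dx = 0.090792, so ⟨x⟩ = 0.090792 / 0.40245.
⟨x⟩ = 0.22560.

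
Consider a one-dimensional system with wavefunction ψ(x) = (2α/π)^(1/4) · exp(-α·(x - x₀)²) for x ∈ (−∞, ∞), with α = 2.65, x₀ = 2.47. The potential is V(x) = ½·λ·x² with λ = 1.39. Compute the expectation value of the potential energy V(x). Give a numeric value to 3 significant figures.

4.31

⟨V⟩ = ∫ V(x)·|ψ|² dx.
Gaussian moments (u = x − x₀): ∫u^(2j)·e^(−2αu²) du = (2j−1)!!/(4α)^j · √(π/(2α)), odd powers integrate to 0; here √(π/(2α)) = 0.76990.
⟨V⟩ = 4.3057.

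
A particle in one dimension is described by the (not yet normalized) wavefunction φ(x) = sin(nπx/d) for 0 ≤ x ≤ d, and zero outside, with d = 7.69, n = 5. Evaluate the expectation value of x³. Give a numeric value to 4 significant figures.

112.3

⟨x³⟩ = ∫ x³·|φ|² dx / ∫|φ|² dx (integrals over the domain).
With sin²θ = (1 − cos2θ)/2 on 0 ≤ x ≤ d: ∫sin²(nπx/d) dx = d/2, ∫x·sin²(nπx/d) dx = d²/4, ∫x²·sin²(nπx/d) dx = d³·(1/6 − 1/(4n²π²)); higher powers xᵏ the same way, integrating xᵏ·cos(2nπx/d) by parts.
State is unnormalized: ∫|φ|² dx = 3.8450, and ∫φ*·x³·φ dx = 431.82, so ⟨x³⟩ = 431.82 / 3.8450.
⟨x³⟩ = 112.31.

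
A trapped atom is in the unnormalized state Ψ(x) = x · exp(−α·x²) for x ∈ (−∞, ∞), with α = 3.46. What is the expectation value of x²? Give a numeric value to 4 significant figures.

0.2168

⟨x²⟩ = ∫ x²·|Ψ|² dx / ∫|Ψ|² dx (integrals over the domain).
Expand each integrand as polynomial × e^(−2αx²) and use ∫x^(2j)·e^(−2αx²) dx = (2j−1)!!/(4α)^j · √(π/(2α)), odd powers → 0; here √(π/(2α)) = 0.67379.
State is unnormalized: ∫|Ψ|² dx = 0.048684, and ∫Ψ*·x²·Ψ dx = 0.010553, so ⟨x²⟩ = 0.010553 / 0.048684.
⟨x²⟩ = 0.21676.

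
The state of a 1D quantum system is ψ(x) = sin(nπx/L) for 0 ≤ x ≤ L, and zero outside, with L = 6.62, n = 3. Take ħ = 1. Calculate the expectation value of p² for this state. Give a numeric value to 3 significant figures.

p² ψ = −ħ² d²ψ/dx²; ⟨p²⟩ = −ħ² ∫ ψ*·ψ'' dx / ∫|ψ|² dx.
d/dx sin(nπx/L) = (nπ/L)·cos(nπx/L) and d²/dx² sin(nπx/L) = −(nπ/L)²·sin(nπx/L); on 0 ≤ x ≤ L, ∫sin²(nπx/L) dx = L/2 and ∫sin(nπx/L)·cos(nπx/L) dx = 0.
State is unnormalized: ∫|ψ|² dx = 3.3100, and ∫ψ*·(−ħ² ψ'') dx = 6.7089, so ⟨p²⟩ = 6.7089 / 3.3100.
⟨p²⟩ = 2.0269.

2.03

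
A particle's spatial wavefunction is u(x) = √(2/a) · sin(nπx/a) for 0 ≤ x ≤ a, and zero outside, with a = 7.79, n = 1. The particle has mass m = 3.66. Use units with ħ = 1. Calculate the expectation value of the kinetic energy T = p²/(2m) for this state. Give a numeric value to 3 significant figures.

T = −(ħ²/2m) d²/dx², so ⟨T⟩ = −(ħ²/2m) ∫ u*·u'' dx; with m = 3.66.
d/dx sin(nπx/a) = (nπ/a)·cos(nπx/a) and d²/dx² sin(nπx/a) = −(nπ/a)²·sin(nπx/a); on 0 ≤ x ≤ a, ∫sin²(nπx/a) dx = a/2 and ∫sin(nπx/a)·cos(nπx/a) dx = 0.
⟨T⟩ = 0.022218.

0.0222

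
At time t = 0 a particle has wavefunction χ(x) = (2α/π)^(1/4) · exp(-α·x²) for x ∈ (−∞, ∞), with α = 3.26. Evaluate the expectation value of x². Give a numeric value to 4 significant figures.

0.07669

⟨x²⟩ = ∫ x²·|χ|² dx (integrals over the domain).
Gaussian moments: ∫x^(2j)·e^(−2αx²) dx = (2j−1)!!/(4α)^j · √(π/(2α)), odd powers integrate to 0; here √(π/(2α)) = 0.69415.
⟨x²⟩ = 0.076687.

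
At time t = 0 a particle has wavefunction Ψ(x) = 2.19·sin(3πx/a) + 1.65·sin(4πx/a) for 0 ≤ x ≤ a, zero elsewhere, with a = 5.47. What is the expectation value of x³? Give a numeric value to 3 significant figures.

12.3

⟨x³⟩ = ∫ x³·|Ψ|² dx / ∫|Ψ|² dx (integrals over the domain).
On 0 ≤ x ≤ a (j ≠ l): ∫sin²(jπx/a) dx = a/2, ∫sin(jπx/a)·sin(lπx/a) dx = 0; diagonal moments ∫x·sin²(jπx/a) dx = a²/4, ∫x²·sin²(jπx/a) dx = a³·(1/6 − 1/(4j²π²)); cross terms ∫x·sin(jπx/a)·sin(lπx/a) dx = 0 for j + l even and −4jla²/(π²(j² − l²)²) for j + l odd, ∫x²·sin(jπx/a)·sin(lπx/a) dx = (−1)^(j+l)·4jla³/(π²(j² − l²)²); higher powers the same way via product-to-sum and parts.
State is unnormalized: ∫|Ψ|² dx = 20.563, and ∫Ψ*·x³·Ψ dx = 252.57, so ⟨x³⟩ = 252.57 / 20.563.
⟨x³⟩ = 12.283.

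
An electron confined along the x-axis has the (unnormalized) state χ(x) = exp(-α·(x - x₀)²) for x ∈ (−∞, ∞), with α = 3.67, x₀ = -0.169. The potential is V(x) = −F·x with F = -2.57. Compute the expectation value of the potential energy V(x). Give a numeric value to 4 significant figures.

-0.4343

⟨V⟩ = ∫ V(x)·|χ|² dx / ∫|χ|² dx.
Gaussian moments (u = x − x₀): ∫u^(2j)·e^(−2αu²) du = (2j−1)!!/(4α)^j · √(π/(2α)), odd powers integrate to 0; here √(π/(2α)) = 0.65422.
State is unnormalized: ∫|χ|² dx = 0.65422, and ∫χ*·V(x)·χ dx = -0.28415, so ⟨V⟩ = -0.28415 / 0.65422.
⟨V⟩ = -0.43433.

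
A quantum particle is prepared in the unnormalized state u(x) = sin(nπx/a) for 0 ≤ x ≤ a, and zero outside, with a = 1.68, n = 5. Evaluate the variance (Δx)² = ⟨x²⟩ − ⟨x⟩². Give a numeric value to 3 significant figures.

Compute ⟨x⟩ and ⟨x²⟩ separately, then (Δx)² = ⟨x²⟩ − ⟨x⟩².
With sin²θ = (1 − cos2θ)/2 on 0 ≤ x ≤ a: ∫sin²(nπx/a) dx = a/2, ∫x·sin²(nπx/a) dx = a²/4, ∫x²·sin²(nπx/a) dx = a³·(1/6 − 1/(4n²π²)); higher powers xᵏ the same way, integrating xᵏ·cos(2nπx/a) by parts.
Normalization: ∫|u|² dx = 0.84000.
⟨x⟩ = 0.84000 and ⟨x²⟩ = 0.93508.
(Δx)² = 0.93508 − (0.84000)² = 0.22948.

0.229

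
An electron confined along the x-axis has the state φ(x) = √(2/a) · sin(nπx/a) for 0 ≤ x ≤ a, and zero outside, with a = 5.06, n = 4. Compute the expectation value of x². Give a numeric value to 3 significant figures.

8.45

⟨x²⟩ = ∫ x²·|φ|² dx (integrals over the domain).
With sin²θ = (1 − cos2θ)/2 on 0 ≤ x ≤ a: ∫sin²(nπx/a) dx = a/2, ∫x·sin²(nπx/a) dx = a²/4, ∫x²·sin²(nπx/a) dx = a³·(1/6 − 1/(4n²π²)); higher powers xᵏ the same way, integrating xᵏ·cos(2nπx/a) by parts.
⟨x²⟩ = 8.4535.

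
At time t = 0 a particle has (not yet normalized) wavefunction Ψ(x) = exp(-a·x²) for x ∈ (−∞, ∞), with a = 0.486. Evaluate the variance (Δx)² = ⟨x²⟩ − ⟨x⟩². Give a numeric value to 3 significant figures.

Compute ⟨x⟩ and ⟨x²⟩ separately, then (Δx)² = ⟨x²⟩ − ⟨x⟩².
Gaussian moments: ∫x^(2j)·e^(−2ax²) dx = (2j−1)!!/(4a)^j · √(π/(2a)), odd powers integrate to 0; here √(π/(2a)) = 1.7978.
Normalization: ∫|Ψ|² dx = 1.7978.
⟨x⟩ = 0.0000 and ⟨x²⟩ = 0.51440.
(Δx)² = 0.51440 − (0.0000)² = 0.51440.

0.514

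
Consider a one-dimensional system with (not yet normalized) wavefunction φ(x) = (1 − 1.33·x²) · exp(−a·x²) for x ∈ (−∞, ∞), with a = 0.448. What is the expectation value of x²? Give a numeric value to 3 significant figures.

⟨x²⟩ = ∫ x²·|φ|² dx / ∫|φ|² dx (integrals over the domain).
Expand each integrand as polynomial × e^(−2ax²) and use ∫x^(2j)·e^(−2ax²) dx = (2j−1)!!/(4a)^j · √(π/(2a)), odd powers → 0; here √(π/(2a)) = 1.8725.
State is unnormalized: ∫|φ|² dx = 2.1874, and ∫φ*·x²·φ dx = 5.0256, so ⟨x²⟩ = 5.0256 / 2.1874.
⟨x²⟩ = 2.2975.

2.30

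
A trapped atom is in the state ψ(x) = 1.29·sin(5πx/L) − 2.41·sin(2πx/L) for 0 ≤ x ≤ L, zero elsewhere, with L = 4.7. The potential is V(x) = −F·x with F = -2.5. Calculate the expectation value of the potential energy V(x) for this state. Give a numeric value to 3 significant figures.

6.05

⟨V⟩ = ∫ V(x)·|ψ|² dx / ∫|ψ|² dx.
On 0 ≤ x ≤ L (j ≠ l): ∫sin²(jπx/L) dx = L/2, ∫sin(jπx/L)·sin(lπx/L) dx = 0; diagonal moments ∫x·sin²(jπx/L) dx = L²/4, ∫x²·sin²(jπx/L) dx = L³·(1/6 − 1/(4j²π²)); cross terms ∫x·sin(jπx/L)·sin(lπx/L) dx = 0 for j + l even and −4jlL²/(π²(j² − l²)²) for j + l odd, ∫x²·sin(jπx/L)·sin(lπx/L) dx = (−1)^(j+l)·4jlL³/(π²(j² − l²)²); higher powers the same way via product-to-sum and parts.
State is unnormalized: ∫|ψ|² dx = 17.560, and ∫ψ*·V(x)·ψ dx = 106.32, so ⟨V⟩ = 106.32 / 17.560.
⟨V⟩ = 6.0547.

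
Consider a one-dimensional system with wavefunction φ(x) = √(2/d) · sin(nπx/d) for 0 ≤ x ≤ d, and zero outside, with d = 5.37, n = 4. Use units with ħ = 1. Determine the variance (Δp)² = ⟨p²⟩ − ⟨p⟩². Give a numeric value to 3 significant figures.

Compute ⟨p⟩ and ⟨p²⟩ separately; (Δp)² = ⟨p²⟩ − ⟨p⟩².
d/dx sin(nπx/d) = (nπ/d)·cos(nπx/d) and d²/dx² sin(nπx/d) = −(nπ/d)²·sin(nπx/d); on 0 ≤ x ≤ d, ∫sin²(nπx/d) dx = d/2 and ∫sin(nπx/d)·cos(nπx/d) dx = 0.
⟨p⟩ = 0.0000 and ⟨p²⟩ = 5.4761.
(Δp)² = 5.4761 − (0.0000)² = 5.4761.

5.48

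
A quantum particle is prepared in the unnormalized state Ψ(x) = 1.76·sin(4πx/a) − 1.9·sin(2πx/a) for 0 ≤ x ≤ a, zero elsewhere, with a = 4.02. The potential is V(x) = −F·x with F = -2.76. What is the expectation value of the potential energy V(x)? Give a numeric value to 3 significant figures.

5.55

⟨V⟩ = ∫ V(x)·|Ψ|² dx / ∫|Ψ|² dx.
On 0 ≤ x ≤ a (j ≠ l): ∫sin²(jπx/a) dx = a/2, ∫sin(jπx/a)·sin(lπx/a) dx = 0; diagonal moments ∫x·sin²(jπx/a) dx = a²/4, ∫x²·sin²(jπx/a) dx = a³·(1/6 − 1/(4j²π²)); cross terms ∫x·sin(jπx/a)·sin(lπx/a) dx = 0 for j + l even and −4jla²/(π²(j² − l²)²) for j + l odd, ∫x²·sin(jπx/a)·sin(lπx/a) dx = (−1)^(j+l)·4jla³/(π²(j² − l²)²); higher powers the same way via product-to-sum and parts.
State is unnormalized: ∫|Ψ|² dx = 13.482, and ∫Ψ*·V(x)·Ψ dx = 74.794, so ⟨V⟩ = 74.794 / 13.482.
⟨V⟩ = 5.5476.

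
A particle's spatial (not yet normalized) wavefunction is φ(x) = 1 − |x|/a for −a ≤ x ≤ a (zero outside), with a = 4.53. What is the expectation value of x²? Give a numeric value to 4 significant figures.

⟨x²⟩ = ∫ x²·|φ|² dx / ∫|φ|² dx (integrals over the domain).
φ is even, so ∫ over [−a, a] = 2∫₀ᵃ with φ = 1 − x/a there: ∫₀ᵃ (1 − x/a)² dx = a/3, ∫₀ᵃ x²(1 − x/a)² dx = a³/30, ∫₀ᵃ x⁴(1 − x/a)² dx = a⁵/105.
State is unnormalized: ∫|φ|² dx = 3.0200, and ∫φ*·x²·φ dx = 6.1973, so ⟨x²⟩ = 6.1973 / 3.0200.
⟨x²⟩ = 2.0521.

2.052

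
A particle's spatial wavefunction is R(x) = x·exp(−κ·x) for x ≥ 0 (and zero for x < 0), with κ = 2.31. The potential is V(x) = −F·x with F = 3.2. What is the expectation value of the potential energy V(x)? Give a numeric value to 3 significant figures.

-2.08

⟨V⟩ = ∫ V(x)·|R|² dx / ∫|R|² dx.
Every integrand reduces to terms xʲ·e^(−2κx) on [0, ∞); use ∫₀^∞ xʲ·e^(−2κx) dx = j!/(2κ)^(j+1).
State is unnormalized: ∫|R|² dx = 0.020282, and ∫R*·V(x)·R dx = -0.042144, so ⟨V⟩ = -0.042144 / 0.020282.
⟨V⟩ = -2.0779.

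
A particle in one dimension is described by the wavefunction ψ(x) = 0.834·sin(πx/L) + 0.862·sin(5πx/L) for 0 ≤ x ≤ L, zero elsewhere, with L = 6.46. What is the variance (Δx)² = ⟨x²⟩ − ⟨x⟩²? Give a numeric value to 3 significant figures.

Compute ⟨x⟩ and ⟨x²⟩ separately, then (Δx)² = ⟨x²⟩ − ⟨x⟩².
On 0 ≤ x ≤ L (j ≠ l): ∫sin²(jπx/L) dx = L/2, ∫sin(jπx/L)·sin(lπx/L) dx = 0; diagonal moments ∫x·sin²(jπx/L) dx = L²/4, ∫x²·sin²(jπx/L) dx = L³·(1/6 − 1/(4j²π²)); cross terms ∫x·sin(jπx/L)·sin(lπx/L) dx = 0 for j + l even and −4jlL²/(π²(j² − l²)²) for j + l odd, ∫x²·sin(jπx/L)·sin(lπx/L) dx = (−1)^(j+l)·4jlL³/(π²(j² − l²)²); higher powers the same way via product-to-sum and parts.
Normalization: ∫|ψ|² dx = 4.6467.
⟨x⟩ = 3.2300 and ⟨x²⟩ = 13.138.
(Δx)² = 13.138 − (3.2300)² = 2.7052.

2.71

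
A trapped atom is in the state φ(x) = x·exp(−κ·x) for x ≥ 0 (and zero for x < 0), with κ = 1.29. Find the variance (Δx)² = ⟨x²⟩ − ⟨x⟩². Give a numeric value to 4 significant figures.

0.4507

Compute ⟨x⟩ and ⟨x²⟩ separately, then (Δx)² = ⟨x²⟩ − ⟨x⟩².
Every integrand reduces to terms xʲ·e^(−2κx) on [0, ∞); use ∫₀^∞ xʲ·e^(−2κx) dx = j!/(2κ)^(j+1).
Normalization: ∫|φ|² dx = 0.11646.
⟨x⟩ = 1.1628 and ⟨x²⟩ = 1.8028.
(Δx)² = 1.8028 − (1.1628)² = 0.45069.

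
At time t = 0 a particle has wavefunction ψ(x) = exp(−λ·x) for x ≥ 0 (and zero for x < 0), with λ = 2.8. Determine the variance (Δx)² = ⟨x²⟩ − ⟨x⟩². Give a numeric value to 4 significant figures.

Compute ⟨x⟩ and ⟨x²⟩ separately, then (Δx)² = ⟨x²⟩ − ⟨x⟩².
Every integrand reduces to terms xʲ·e^(−2λx) on [0, ∞); use ∫₀^∞ xʲ·e^(−2λx) dx = j!/(2λ)^(j+1).
Normalization: ∫|ψ|² dx = 0.17857.
⟨x⟩ = 0.17857 and ⟨x²⟩ = 0.063776.
(Δx)² = 0.063776 − (0.17857)² = 0.031888.

0.03189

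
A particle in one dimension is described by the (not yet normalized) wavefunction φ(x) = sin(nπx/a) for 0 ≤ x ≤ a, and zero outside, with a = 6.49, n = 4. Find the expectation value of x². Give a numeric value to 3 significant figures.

⟨x²⟩ = ∫ x²·|φ|² dx / ∫|φ|² dx (integrals over the domain).
With sin²θ = (1 − cos2θ)/2 on 0 ≤ x ≤ a: ∫sin²(nπx/a) dx = a/2, ∫x·sin²(nπx/a) dx = a²/4, ∫x²·sin²(nπx/a) dx = a³·(1/6 − 1/(4n²π²)); higher powers xᵏ the same way, integrating xᵏ·cos(2nπx/a) by parts.
State is unnormalized: ∫|φ|² dx = 3.2450, and ∫φ*·x²·φ dx = 45.127, so ⟨x²⟩ = 45.127 / 3.2450.
⟨x²⟩ = 13.907.

13.9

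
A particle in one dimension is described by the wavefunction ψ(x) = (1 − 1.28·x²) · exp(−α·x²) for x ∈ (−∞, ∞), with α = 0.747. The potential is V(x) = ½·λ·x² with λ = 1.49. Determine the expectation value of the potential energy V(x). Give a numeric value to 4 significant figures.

⟨V⟩ = ∫ V(x)·|ψ|² dx / ∫|ψ|² dx.
Expand each integrand as polynomial × e^(−2αx²) and use ∫x^(2j)·e^(−2αx²) dx = (2j−1)!!/(4α)^j · √(π/(2α)), odd powers → 0; here √(π/(2α)) = 1.4501.
State is unnormalized: ∫|ψ|² dx = 1.0060, and ∫ψ*·V(x)·ψ dx = 0.42749, so ⟨V⟩ = 0.42749 / 1.0060.
⟨V⟩ = 0.42492.

0.4249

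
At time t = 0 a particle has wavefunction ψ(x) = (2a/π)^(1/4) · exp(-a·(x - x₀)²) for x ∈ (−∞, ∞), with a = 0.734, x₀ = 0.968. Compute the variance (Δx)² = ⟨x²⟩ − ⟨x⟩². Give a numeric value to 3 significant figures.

0.341

Compute ⟨x⟩ and ⟨x²⟩ separately, then (Δx)² = ⟨x²⟩ − ⟨x⟩².
Gaussian moments (u = x − x₀): ∫u^(2j)·e^(−2au²) du = (2j−1)!!/(4a)^j · √(π/(2a)), odd powers integrate to 0; here √(π/(2a)) = 1.4629.
⟨x⟩ = 0.96800 and ⟨x²⟩ = 1.2776.
(Δx)² = 1.2776 − (0.96800)² = 0.34060.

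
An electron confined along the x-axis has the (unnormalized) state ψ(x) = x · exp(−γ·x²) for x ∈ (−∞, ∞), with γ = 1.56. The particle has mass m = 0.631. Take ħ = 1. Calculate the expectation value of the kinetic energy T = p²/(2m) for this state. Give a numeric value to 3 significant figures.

3.71

T = −(ħ²/2m) d²/dx², so ⟨T⟩ = −(ħ²/2m) ∫ ψ*·ψ'' dx / ∫|ψ|² dx; with m = 0.631.
Expand each integrand as polynomial × e^(−2γx²) and use ∫x^(2j)·e^(−2γx²) dx = (2j−1)!!/(4γ)^j · √(π/(2γ)), odd powers → 0; here √(π/(2γ)) = 1.0035. Differentiate with the product rule, d/dx e^(−γx²) = −2γx·e^(−γx²).
State is unnormalized: ∫|ψ|² dx = 0.16081, and ∫ψ*·(−ħ²/2m · ψ'') dx = 0.59635, so ⟨T⟩ = 0.59635 / 0.16081.
⟨T⟩ = 3.7084.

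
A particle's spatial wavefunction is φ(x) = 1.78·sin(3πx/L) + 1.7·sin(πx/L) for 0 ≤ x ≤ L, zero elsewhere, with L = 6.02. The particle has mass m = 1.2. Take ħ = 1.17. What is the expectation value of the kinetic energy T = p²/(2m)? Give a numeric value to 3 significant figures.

0.805

T = −(ħ²/2m) d²/dx², so ⟨T⟩ = −(ħ²/2m) ∫ φ*·φ'' dx / ∫|φ|² dx; with m = 1.2.
d²/dx² sin(jπx/L) = −(jπ/L)²·sin(jπx/L); on 0 ≤ x ≤ L, ∫sin²(jπx/L) dx = L/2 and ∫sin(jπx/L)·sin(lπx/L) dx = 0 for j ≠ l, so only diagonal terms survive in ∫|φ|² and ∫φ·φ″; ∫φ·φ′ dx = [φ²/2] between the walls = 0.
State is unnormalized: ∫|φ|² dx = 18.236, and ∫φ*·(−ħ²/2m · φ'') dx = 14.684, so ⟨T⟩ = 14.684 / 18.236.
⟨T⟩ = 0.80522.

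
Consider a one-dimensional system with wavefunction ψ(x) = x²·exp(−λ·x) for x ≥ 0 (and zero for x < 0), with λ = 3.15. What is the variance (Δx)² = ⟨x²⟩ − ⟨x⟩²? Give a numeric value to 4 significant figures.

0.1260

Compute ⟨x⟩ and ⟨x²⟩ separately, then (Δx)² = ⟨x²⟩ − ⟨x⟩².
Every integrand reduces to terms xʲ·e^(−2λx) on [0, ∞); use ∫₀^∞ xʲ·e^(−2λx) dx = j!/(2λ)^(j+1).
Normalization: ∫|ψ|² dx = 0.0024183.
⟨x⟩ = 0.79365 and ⟨x²⟩ = 0.75586.
(Δx)² = 0.75586 − (0.79365)² = 0.12598.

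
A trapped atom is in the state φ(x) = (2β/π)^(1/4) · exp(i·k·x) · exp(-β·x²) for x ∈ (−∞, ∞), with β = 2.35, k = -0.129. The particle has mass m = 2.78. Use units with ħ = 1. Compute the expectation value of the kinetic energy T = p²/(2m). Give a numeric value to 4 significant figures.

T = −(ħ²/2m) d²/dx², so ⟨T⟩ = −(ħ²/2m) ∫ φ*·φ'' dx; with m = 2.78.
Gaussian moments: ∫x^(2j)·e^(−2βx²) dx = (2j−1)!!/(4β)^j · √(π/(2β)), odd powers integrate to 0; here √(π/(2β)) = 0.81757. Derivatives: φ′ = (ik − 2βx)·φ, φ″ = ((ik − 2βx)² − 2β)·φ; the odd-in-x pieces drop out.
⟨T⟩ = 0.42565.

0.4257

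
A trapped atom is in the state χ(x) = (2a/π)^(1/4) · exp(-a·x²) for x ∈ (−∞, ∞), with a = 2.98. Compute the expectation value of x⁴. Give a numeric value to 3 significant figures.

⟨x⁴⟩ = ∫ x⁴·|χ|² dx (integrals over the domain).
Gaussian moments: ∫x^(2j)·e^(−2ax²) dx = (2j−1)!!/(4a)^j · √(π/(2a)), odd powers integrate to 0; here √(π/(2a)) = 0.72603.
⟨x⁴⟩ = 0.021114.

0.0211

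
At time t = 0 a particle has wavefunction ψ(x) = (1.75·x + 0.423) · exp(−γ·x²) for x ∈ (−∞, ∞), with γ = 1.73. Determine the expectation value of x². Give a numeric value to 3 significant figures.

0.350

⟨x²⟩ = ∫ x²·|ψ|² dx / ∫|ψ|² dx (integrals over the domain).
Expand each integrand as polynomial × e^(−2γx²) and use ∫x^(2j)·e^(−2γx²) dx = (2j−1)!!/(4γ)^j · √(π/(2γ)), odd powers → 0; here √(π/(2γ)) = 0.95288.
State is unnormalized: ∫|ψ|² dx = 0.59220, and ∫ψ*·x²·ψ dx = 0.20746, so ⟨x²⟩ = 0.20746 / 0.59220.
⟨x²⟩ = 0.35032.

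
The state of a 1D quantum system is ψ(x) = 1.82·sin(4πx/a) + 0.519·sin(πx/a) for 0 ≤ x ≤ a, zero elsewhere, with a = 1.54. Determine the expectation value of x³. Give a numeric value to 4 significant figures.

⟨x³⟩ = ∫ x³·|ψ|² dx / ∫|ψ|² dx (integrals over the domain).
On 0 ≤ x ≤ a (j ≠ l): ∫sin²(jπx/a) dx = a/2, ∫sin(jπx/a)·sin(lπx/a) dx = 0; diagonal moments ∫x·sin²(jπx/a) dx = a²/4, ∫x²·sin²(jπx/a) dx = a³·(1/6 − 1/(4j²π²)); cross terms ∫x·sin(jπx/a)·sin(lπx/a) dx = 0 for j + l even and −4jla²/(π²(j² − l²)²) for j + l odd, ∫x²·sin(jπx/a)·sin(lπx/a) dx = (−1)^(j+l)·4jla³/(π²(j² − l²)²); higher powers the same way via product-to-sum and parts.
State is unnormalized: ∫|ψ|² dx = 2.7580, and ∫ψ*·x³·ψ dx = 2.3086, so ⟨x³⟩ = 2.3086 / 2.7580.
⟨x³⟩ = 0.83706.

0.8371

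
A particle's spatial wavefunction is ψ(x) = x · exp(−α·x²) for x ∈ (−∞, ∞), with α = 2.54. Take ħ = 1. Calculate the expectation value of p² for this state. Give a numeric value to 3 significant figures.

p² ψ = −ħ² d²ψ/dx²; ⟨p²⟩ = −ħ² ∫ ψ*·ψ'' dx / ∫|ψ|² dx.
Expand each integrand as polynomial × e^(−2αx²) and use ∫x^(2j)·e^(−2αx²) dx = (2j−1)!!/(4α)^j · √(π/(2α)), odd powers → 0; here √(π/(2α)) = 0.78640. Differentiate with the product rule, d/dx e^(−αx²) = −2αx·e^(−αx²).
State is unnormalized: ∫|ψ|² dx = 0.077401, and ∫ψ*·(−ħ² ψ'') dx = 0.58980, so ⟨p²⟩ = 0.58980 / 0.077401.
⟨p²⟩ = 7.6200.

7.62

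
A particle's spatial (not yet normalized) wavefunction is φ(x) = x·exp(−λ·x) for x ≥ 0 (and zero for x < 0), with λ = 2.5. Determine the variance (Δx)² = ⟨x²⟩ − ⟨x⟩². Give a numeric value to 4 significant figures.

0.1200

Compute ⟨x⟩ and ⟨x²⟩ separately, then (Δx)² = ⟨x²⟩ − ⟨x⟩².
Every integrand reduces to terms xʲ·e^(−2λx) on [0, ∞); use ∫₀^∞ xʲ·e^(−2λx) dx = j!/(2λ)^(j+1).
Normalization: ∫|φ|² dx = 0.016000.
⟨x⟩ = 0.60000 and ⟨x²⟩ = 0.48000.
(Δx)² = 0.48000 − (0.60000)² = 0.12000.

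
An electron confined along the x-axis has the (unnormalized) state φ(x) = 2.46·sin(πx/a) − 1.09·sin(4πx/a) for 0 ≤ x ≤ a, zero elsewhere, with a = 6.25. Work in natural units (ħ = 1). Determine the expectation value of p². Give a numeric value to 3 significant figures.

0.875

p² φ = −ħ² d²φ/dx²; ⟨p²⟩ = −ħ² ∫ φ*·φ'' dx / ∫|φ|² dx.
d²/dx² sin(jπx/a) = −(jπ/a)²·sin(jπx/a); on 0 ≤ x ≤ a, ∫sin²(jπx/a) dx = a/2 and ∫sin(jπx/a)·sin(lπx/a) dx = 0 for j ≠ l, so only diagonal terms survive in ∫|φ|² and ∫φ·φ″; ∫φ·φ′ dx = [φ²/2] between the walls = 0.
State is unnormalized: ∫|φ|² dx = 22.624, and ∫φ*·(−ħ² φ'') dx = 19.788, so ⟨p²⟩ = 19.788 / 22.624.
⟨p²⟩ = 0.87462.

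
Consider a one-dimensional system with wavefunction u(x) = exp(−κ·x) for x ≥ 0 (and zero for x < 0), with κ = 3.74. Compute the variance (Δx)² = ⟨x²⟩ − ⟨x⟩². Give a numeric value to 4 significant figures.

Compute ⟨x⟩ and ⟨x²⟩ separately, then (Δx)² = ⟨x²⟩ − ⟨x⟩².
Every integrand reduces to terms xʲ·e^(−2κx) on [0, ∞); use ∫₀^∞ xʲ·e^(−2κx) dx = j!/(2κ)^(j+1).
Normalization: ∫|u|² dx = 0.13369.
⟨x⟩ = 0.13369 and ⟨x²⟩ = 0.035746.
(Δx)² = 0.035746 − (0.13369)² = 0.017873.

0.01787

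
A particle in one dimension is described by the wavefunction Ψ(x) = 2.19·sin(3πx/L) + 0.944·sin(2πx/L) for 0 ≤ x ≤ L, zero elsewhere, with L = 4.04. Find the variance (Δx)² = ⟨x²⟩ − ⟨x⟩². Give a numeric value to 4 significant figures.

Compute ⟨x⟩ and ⟨x²⟩ separately, then (Δx)² = ⟨x²⟩ − ⟨x⟩².
On 0 ≤ x ≤ L (j ≠ l): ∫sin²(jπx/L) dx = L/2, ∫sin(jπx/L)·sin(lπx/L) dx = 0; diagonal moments ∫x·sin²(jπx/L) dx = L²/4, ∫x²·sin²(jπx/L) dx = L³·(1/6 − 1/(4j²π²)); cross terms ∫x·sin(jπx/L)·sin(lπx/L) dx = 0 for j + l even and −4jlL²/(π²(j² − l²)²) for j + l odd, ∫x²·sin(jπx/L)·sin(lπx/L) dx = (−1)^(j+l)·4jlL³/(π²(j² − l²)²); higher powers the same way via product-to-sum and parts.
Normalization: ∫|Ψ|² dx = 11.488.
⟨x⟩ = 1.4486 and ⟨x²⟩ = 3.0223.
(Δx)² = 3.0223 − (1.4486)² = 0.92379.

0.9238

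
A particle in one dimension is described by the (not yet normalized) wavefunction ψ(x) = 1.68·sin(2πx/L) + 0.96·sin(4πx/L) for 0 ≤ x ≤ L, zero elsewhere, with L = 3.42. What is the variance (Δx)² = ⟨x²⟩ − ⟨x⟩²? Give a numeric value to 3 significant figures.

1.31

Compute ⟨x⟩ and ⟨x²⟩ separately, then (Δx)² = ⟨x²⟩ − ⟨x⟩².
On 0 ≤ x ≤ L (j ≠ l): ∫sin²(jπx/L) dx = L/2, ∫sin(jπx/L)·sin(lπx/L) dx = 0; diagonal moments ∫x·sin²(jπx/L) dx = L²/4, ∫x²·sin²(jπx/L) dx = L³·(1/6 − 1/(4j²π²)); cross terms ∫x·sin(jπx/L)·sin(lπx/L) dx = 0 for j + l even and −4jlL²/(π²(j² − l²)²) for j + l odd, ∫x²·sin(jπx/L)·sin(lπx/L) dx = (−1)^(j+l)·4jlL³/(π²(j² − l²)²); higher powers the same way via product-to-sum and parts.
Normalization: ∫|ψ|² dx = 6.4022.
⟨x⟩ = 1.7100 and ⟨x²⟩ = 4.2318.
(Δx)² = 4.2318 − (1.7100)² = 1.3077.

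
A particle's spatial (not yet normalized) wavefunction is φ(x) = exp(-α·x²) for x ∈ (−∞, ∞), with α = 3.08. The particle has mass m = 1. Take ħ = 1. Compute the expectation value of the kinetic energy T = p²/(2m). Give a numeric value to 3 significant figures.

1.54

T = −(ħ²/2m) d²/dx², so ⟨T⟩ = −(ħ²/2m) ∫ φ*·φ'' dx / ∫|φ|² dx; with m = 1.
Gaussian moments: ∫x^(2j)·e^(−2αx²) dx = (2j−1)!!/(4α)^j · √(π/(2α)), odd powers integrate to 0; here √(π/(2α)) = 0.71414. Derivatives: d/dx e^(−αx²) = −2αx·e^(−αx²), d²/dx² e^(−αx²) = (4α²x² − 2α)·e^(−αx²).
State is unnormalized: ∫|φ|² dx = 0.71414, and ∫φ*·(−ħ²/2m · φ'') dx = 1.0998, so ⟨T⟩ = 1.0998 / 0.71414.
⟨T⟩ = 1.5400.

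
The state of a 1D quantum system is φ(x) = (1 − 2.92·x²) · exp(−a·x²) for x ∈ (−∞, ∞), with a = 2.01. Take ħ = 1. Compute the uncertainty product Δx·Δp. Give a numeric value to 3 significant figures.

1.09

Δx = √(⟨x²⟩−⟨x⟩²), Δp = √(⟨p²⟩−⟨p⟩²).
Expand each integrand as polynomial × e^(−2ax²) and use ∫x^(2j)·e^(−2ax²) dx = (2j−1)!!/(4a)^j · √(π/(2a)), odd powers → 0; here √(π/(2a)) = 0.88402. Differentiate with the product rule, d/dx e^(−ax²) = −2ax·e^(−ax²).
Normalization: ∫|φ|² dx = 0.59171.
⟨x⟩ = 0.0000, ⟨x²⟩ = 0.14855 ⇒ Δx = 0.38543.
⟨p⟩ = 0.0000, ⟨p²⟩ = 7.9569 ⇒ Δp = 2.8208.
Δx·Δp = 1.0872.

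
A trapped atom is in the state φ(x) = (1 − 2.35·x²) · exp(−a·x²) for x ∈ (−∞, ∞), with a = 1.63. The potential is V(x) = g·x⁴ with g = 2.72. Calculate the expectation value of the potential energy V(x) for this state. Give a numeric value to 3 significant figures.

⟨V⟩ = ∫ V(x)·|φ|² dx / ∫|φ|² dx.
Expand each integrand as polynomial × e^(−2ax²) and use ∫x^(2j)·e^(−2ax²) dx = (2j−1)!!/(4a)^j · √(π/(2a)), odd powers → 0; here √(π/(2a)) = 0.98167.
State is unnormalized: ∫|φ|² dx = 0.65661, and ∫φ*·V(x)·φ dx = 0.36604, so ⟨V⟩ = 0.36604 / 0.65661.
⟨V⟩ = 0.55747.

0.557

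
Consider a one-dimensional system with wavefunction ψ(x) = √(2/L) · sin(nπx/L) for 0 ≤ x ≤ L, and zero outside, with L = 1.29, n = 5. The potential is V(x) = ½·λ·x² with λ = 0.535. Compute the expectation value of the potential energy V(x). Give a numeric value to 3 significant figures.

⟨V⟩ = ∫ V(x)·|ψ|² dx.
With sin²θ = (1 − cos2θ)/2 on 0 ≤ x ≤ L: ∫sin²(nπx/L) dx = L/2, ∫x·sin²(nπx/L) dx = L²/4, ∫x²·sin²(nπx/L) dx = L³·(1/6 − 1/(4n²π²)); higher powers xᵏ the same way, integrating xᵏ·cos(2nπx/L) by parts.
⟨V⟩ = 0.14748.

0.147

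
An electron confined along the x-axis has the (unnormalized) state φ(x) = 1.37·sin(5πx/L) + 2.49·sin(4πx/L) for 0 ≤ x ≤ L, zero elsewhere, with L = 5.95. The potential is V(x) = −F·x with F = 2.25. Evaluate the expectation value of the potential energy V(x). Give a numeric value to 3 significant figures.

⟨V⟩ = ∫ V(x)·|φ|² dx / ∫|φ|² dx.
On 0 ≤ x ≤ L (j ≠ l): ∫sin²(jπx/L) dx = L/2, ∫sin(jπx/L)·sin(lπx/L) dx = 0; diagonal moments ∫x·sin²(jπx/L) dx = L²/4, ∫x²·sin²(jπx/L) dx = L³·(1/6 − 1/(4j²π²)); cross terms ∫x·sin(jπx/L)·sin(lπx/L) dx = 0 for j + l even and −4jlL²/(π²(j² − l²)²) for j + l odd, ∫x²·sin(jπx/L)·sin(lπx/L) dx = (−1)^(j+l)·4jlL³/(π²(j² − l²)²); higher powers the same way via product-to-sum and parts.
State is unnormalized: ∫|φ|² dx = 24.029, and ∫φ*·V(x)·φ dx = -106.46, so ⟨V⟩ = -106.46 / 24.029.
⟨V⟩ = -4.4305.

-4.43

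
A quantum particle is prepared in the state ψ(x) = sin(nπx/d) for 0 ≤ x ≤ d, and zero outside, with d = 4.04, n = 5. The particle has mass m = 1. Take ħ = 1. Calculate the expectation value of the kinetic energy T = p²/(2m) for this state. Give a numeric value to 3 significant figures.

T = −(ħ²/2m) d²/dx², so ⟨T⟩ = −(ħ²/2m) ∫ ψ*·ψ'' dx / ∫|ψ|² dx; with m = 1.
d/dx sin(nπx/d) = (nπ/d)·cos(nπx/d) and d²/dx² sin(nπx/d) = −(nπ/d)²·sin(nπx/d); on 0 ≤ x ≤ d, ∫sin²(nπx/d) dx = d/2 and ∫sin(nπx/d)·cos(nπx/d) dx = 0.
State is unnormalized: ∫|ψ|² dx = 2.0200, and ∫ψ*·(−ħ²/2m · ψ'') dx = 15.269, so ⟨T⟩ = 15.269 / 2.0200.
⟨T⟩ = 7.5587.

7.56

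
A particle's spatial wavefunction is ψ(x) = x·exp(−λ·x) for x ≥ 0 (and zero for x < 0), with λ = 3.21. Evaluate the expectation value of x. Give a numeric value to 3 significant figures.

0.467

⟨x⟩ = ∫ x·|ψ|² dx / ∫|ψ|² dx (integrals over the domain).
Every integrand reduces to terms xʲ·e^(−2λx) on [0, ∞); use ∫₀^∞ xʲ·e^(−2λx) dx = j!/(2λ)^(j+1).
State is unnormalized: ∫|ψ|² dx = 0.0075583, and ∫ψ*·x·ψ dx = 0.0035319, so ⟨x⟩ = 0.0035319 / 0.0075583.
⟨x⟩ = 0.46729.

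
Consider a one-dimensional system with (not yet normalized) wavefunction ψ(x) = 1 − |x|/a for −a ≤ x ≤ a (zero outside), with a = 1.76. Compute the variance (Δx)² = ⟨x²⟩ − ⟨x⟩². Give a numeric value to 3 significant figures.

0.310

Compute ⟨x⟩ and ⟨x²⟩ separately, then (Δx)² = ⟨x²⟩ − ⟨x⟩².
ψ is even, so ∫ over [−a, a] = 2∫₀ᵃ with ψ = 1 − x/a there: ∫₀ᵃ (1 − x/a)² dx = a/3, ∫₀ᵃ x²(1 − x/a)² dx = a³/30, ∫₀ᵃ x⁴(1 − x/a)² dx = a⁵/105.
Normalization: ∫|ψ|² dx = 1.1733.
⟨x⟩ = 0.0000 and ⟨x²⟩ = 0.30976.
(Δx)² = 0.30976 − (0.0000)² = 0.30976.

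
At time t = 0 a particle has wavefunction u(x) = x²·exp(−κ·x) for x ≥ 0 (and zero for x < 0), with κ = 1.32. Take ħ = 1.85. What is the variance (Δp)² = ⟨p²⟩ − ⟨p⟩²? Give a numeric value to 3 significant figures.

Compute ⟨p⟩ and ⟨p²⟩ separately; (Δp)² = ⟨p²⟩ − ⟨p⟩².
Differentiate x²·exp(−κ·x) with the product rule; every integrand then reduces to terms xʲ·e^(−2κx) on [0, ∞), with ∫₀^∞ xʲ·e^(−2κx) dx = j!/(2κ)^(j+1).
Normalization: ∫|u|² dx = 0.18715.
⟨p⟩ = 0.0000 and ⟨p²⟩ = 1.9878.
(Δp)² = 1.9878 − (0.0000)² = 1.9878.

1.99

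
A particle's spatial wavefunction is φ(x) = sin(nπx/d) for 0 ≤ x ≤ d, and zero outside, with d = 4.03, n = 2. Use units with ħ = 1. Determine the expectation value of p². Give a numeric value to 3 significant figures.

p² φ = −ħ² d²φ/dx²; ⟨p²⟩ = −ħ² ∫ φ*·φ'' dx / ∫|φ|² dx.
d/dx sin(nπx/d) = (nπ/d)·cos(nπx/d) and d²/dx² sin(nπx/d) = −(nπ/d)²·sin(nπx/d); on 0 ≤ x ≤ d, ∫sin²(nπx/d) dx = d/2 and ∫sin(nπx/d)·cos(nπx/d) dx = 0.
State is unnormalized: ∫|φ|² dx = 2.0150, and ∫φ*·(−ħ² φ'') dx = 4.8981, so ⟨p²⟩ = 4.8981 / 2.0150.
⟨p²⟩ = 2.4308.

2.43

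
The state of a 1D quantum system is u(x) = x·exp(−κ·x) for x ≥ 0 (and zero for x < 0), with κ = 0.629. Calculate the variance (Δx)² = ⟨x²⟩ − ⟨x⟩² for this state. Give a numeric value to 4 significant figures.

1.896

Compute ⟨x⟩ and ⟨x²⟩ separately, then (Δx)² = ⟨x²⟩ − ⟨x⟩².
Every integrand reduces to terms xʲ·e^(−2κx) on [0, ∞); use ∫₀^∞ xʲ·e^(−2κx) dx = j!/(2κ)^(j+1).
Normalization: ∫|u|² dx = 1.0046.
⟨x⟩ = 2.3847 and ⟨x²⟩ = 7.5826.
(Δx)² = 7.5826 − (2.3847)² = 1.8957.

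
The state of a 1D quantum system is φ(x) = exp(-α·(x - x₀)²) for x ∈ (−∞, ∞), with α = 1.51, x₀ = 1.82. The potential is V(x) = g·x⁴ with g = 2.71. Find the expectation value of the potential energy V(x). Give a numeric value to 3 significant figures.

⟨V⟩ = ∫ V(x)·|φ|² dx / ∫|φ|² dx.
Gaussian moments (u = x − x₀): ∫u^(2j)·e^(−2αu²) du = (2j−1)!!/(4α)^j · √(π/(2α)), odd powers integrate to 0; here √(π/(2α)) = 1.0199.
State is unnormalized: ∫|φ|² dx = 1.0199, and ∫φ*·V(x)·φ dx = 39.649, so ⟨V⟩ = 39.649 / 1.0199.
⟨V⟩ = 38.874.

38.9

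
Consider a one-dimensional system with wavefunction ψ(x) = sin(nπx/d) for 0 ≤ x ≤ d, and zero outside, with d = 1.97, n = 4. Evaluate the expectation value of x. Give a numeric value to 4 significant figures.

0.9850

⟨x⟩ = ∫ x·|ψ|² dx / ∫|ψ|² dx (integrals over the domain).
With sin²θ = (1 − cos2θ)/2 on 0 ≤ x ≤ d: ∫sin²(nπx/d) dx = d/2, ∫x·sin²(nπx/d) dx = d²/4, ∫x²·sin²(nπx/d) dx = d³·(1/6 − 1/(4n²π²)); higher powers xᵏ the same way, integrating xᵏ·cos(2nπx/d) by parts.
State is unnormalized: ∫|ψ|² dx = 0.98500, and ∫ψ*·x·ψ dx = 0.97023, so ⟨x⟩ = 0.97023 / 0.98500.
⟨x⟩ = 0.98500.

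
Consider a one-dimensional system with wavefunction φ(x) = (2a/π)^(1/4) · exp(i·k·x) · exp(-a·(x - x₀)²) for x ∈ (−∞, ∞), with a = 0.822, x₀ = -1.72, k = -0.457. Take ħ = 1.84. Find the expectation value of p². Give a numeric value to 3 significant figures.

p² φ = −ħ² d²φ/dx²; ⟨p²⟩ = −ħ² ∫ φ*·φ'' dx.
Gaussian moments (u = x − x₀): ∫u^(2j)·e^(−2au²) du = (2j−1)!!/(4a)^j · √(π/(2a)), odd powers integrate to 0; here √(π/(2a)) = 1.3824. Derivatives: φ′ = (ik − 2au)·φ, φ″ = ((ik − 2au)² − 2a)·φ; the odd-in-u pieces drop out.
⟨p²⟩ = 3.4900.

3.49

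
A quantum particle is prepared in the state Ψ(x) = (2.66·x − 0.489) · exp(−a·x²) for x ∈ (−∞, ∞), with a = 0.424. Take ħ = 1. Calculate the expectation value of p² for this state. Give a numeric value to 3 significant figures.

p² Ψ = −ħ² d²Ψ/dx²; ⟨p²⟩ = −ħ² ∫ Ψ*·Ψ'' dx / ∫|Ψ|² dx.
Expand each integrand as polynomial × e^(−2ax²) and use ∫x^(2j)·e^(−2ax²) dx = (2j−1)!!/(4a)^j · √(π/(2a)), odd powers → 0; here √(π/(2a)) = 1.9248. Differentiate with the product rule, d/dx e^(−ax²) = −2ax·e^(−ax²).
State is unnormalized: ∫|Ψ|² dx = 8.4902, and ∫Ψ*·(−ħ² Ψ'') dx = 10.409, so ⟨p²⟩ = 10.409 / 8.4902.
⟨p²⟩ = 1.2260.

1.23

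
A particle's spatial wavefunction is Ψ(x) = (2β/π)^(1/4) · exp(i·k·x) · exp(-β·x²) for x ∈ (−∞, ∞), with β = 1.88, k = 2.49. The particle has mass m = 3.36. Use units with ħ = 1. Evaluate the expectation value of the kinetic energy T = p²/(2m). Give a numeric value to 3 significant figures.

1.20

T = −(ħ²/2m) d²/dx², so ⟨T⟩ = −(ħ²/2m) ∫ Ψ*·Ψ'' dx; with m = 3.36.
Gaussian moments: ∫x^(2j)·e^(−2βx²) dx = (2j−1)!!/(4β)^j · √(π/(2β)), odd powers integrate to 0; here √(π/(2β)) = 0.91407. Derivatives: Ψ′ = (ik − 2βx)·Ψ, Ψ″ = ((ik − 2βx)² − 2β)·Ψ; the odd-in-x pieces drop out.
⟨T⟩ = 1.2024.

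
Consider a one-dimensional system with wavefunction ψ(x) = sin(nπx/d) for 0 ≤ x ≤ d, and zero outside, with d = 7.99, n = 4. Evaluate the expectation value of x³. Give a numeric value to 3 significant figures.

⟨x³⟩ = ∫ x³·|ψ|² dx / ∫|ψ|² dx (integrals over the domain).
With sin²θ = (1 − cos2θ)/2 on 0 ≤ x ≤ d: ∫sin²(nπx/d) dx = d/2, ∫x·sin²(nπx/d) dx = d²/4, ∫x²·sin²(nπx/d) dx = d³·(1/6 − 1/(4n²π²)); higher powers xᵏ the same way, integrating xᵏ·cos(2nπx/d) by parts.
State is unnormalized: ∫|ψ|² dx = 3.9950, and ∫ψ*·x³·ψ dx = 499.77, so ⟨x³⟩ = 499.77 / 3.9950.
⟨x³⟩ = 125.10.

125.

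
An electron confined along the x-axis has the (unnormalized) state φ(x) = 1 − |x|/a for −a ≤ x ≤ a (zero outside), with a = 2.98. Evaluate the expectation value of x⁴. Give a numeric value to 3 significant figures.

2.25

⟨x⁴⟩ = ∫ x⁴·|φ|² dx / ∫|φ|² dx (integrals over the domain).
φ is even, so ∫ over [−a, a] = 2∫₀ᵃ with φ = 1 − x/a there: ∫₀ᵃ (1 − x/a)² dx = a/3, ∫₀ᵃ x²(1 − x/a)² dx = a³/30, ∫₀ᵃ x⁴(1 − x/a)² dx = a⁵/105.
State is unnormalized: ∫|φ|² dx = 1.9867, and ∫φ*·x⁴·φ dx = 4.4763, so ⟨x⁴⟩ = 4.4763 / 1.9867.
⟨x⁴⟩ = 2.2532.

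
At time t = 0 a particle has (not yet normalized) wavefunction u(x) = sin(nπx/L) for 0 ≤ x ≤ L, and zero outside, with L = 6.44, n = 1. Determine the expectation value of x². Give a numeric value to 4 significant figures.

11.72

⟨x²⟩ = ∫ x²·|u|² dx / ∫|u|² dx (integrals over the domain).
With sin²θ = (1 − cos2θ)/2 on 0 ≤ x ≤ L: ∫sin²(nπx/L) dx = L/2, ∫x·sin²(nπx/L) dx = L²/4, ∫x²·sin²(nπx/L) dx = L³·(1/6 − 1/(4n²π²)); higher powers xᵏ the same way, integrating xᵏ·cos(2nπx/L) by parts.
State is unnormalized: ∫|u|² dx = 3.2200, and ∫u*·x²·u dx = 37.750, so ⟨x²⟩ = 37.750 / 3.2200.
⟨x²⟩ = 11.723.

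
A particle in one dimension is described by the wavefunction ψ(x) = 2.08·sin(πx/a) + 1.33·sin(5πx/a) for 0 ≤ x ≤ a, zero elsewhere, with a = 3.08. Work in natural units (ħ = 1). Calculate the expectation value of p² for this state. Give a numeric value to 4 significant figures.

p² ψ = −ħ² d²ψ/dx²; ⟨p²⟩ = −ħ² ∫ ψ*·ψ'' dx / ∫|ψ|² dx.
d²/dx² sin(jπx/a) = −(jπ/a)²·sin(jπx/a); on 0 ≤ x ≤ a, ∫sin²(jπx/a) dx = a/2 and ∫sin(jπx/a)·sin(lπx/a) dx = 0 for j ≠ l, so only diagonal terms survive in ∫|ψ|² and ∫ψ·ψ″; ∫ψ·ψ′ dx = [ψ²/2] between the walls = 0.
State is unnormalized: ∫|ψ|² dx = 9.3868, and ∫ψ*·(−ħ² ψ'') dx = 77.785, so ⟨p²⟩ = 77.785 / 9.3868.
⟨p²⟩ = 8.2867.

8.287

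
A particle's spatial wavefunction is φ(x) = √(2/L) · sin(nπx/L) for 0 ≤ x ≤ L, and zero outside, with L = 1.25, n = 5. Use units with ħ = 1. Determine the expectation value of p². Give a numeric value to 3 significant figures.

p² φ = −ħ² d²φ/dx²; ⟨p²⟩ = −ħ² ∫ φ*·φ'' dx.
d/dx sin(nπx/L) = (nπ/L)·cos(nπx/L) and d²/dx² sin(nπx/L) = −(nπ/L)²·sin(nπx/L); on 0 ≤ x ≤ L, ∫sin²(nπx/L) dx = L/2 and ∫sin(nπx/L)·cos(nπx/L) dx = 0.
⟨p²⟩ = 157.91.

158.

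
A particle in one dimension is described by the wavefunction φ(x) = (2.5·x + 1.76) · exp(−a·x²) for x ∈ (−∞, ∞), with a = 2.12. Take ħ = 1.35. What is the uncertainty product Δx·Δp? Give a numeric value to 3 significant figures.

0.694

Δx = √(⟨x²⟩−⟨x⟩²), Δp = √(⟨p²⟩−⟨p⟩²).
Expand each integrand as polynomial × e^(−2ax²) and use ∫x^(2j)·e^(−2ax²) dx = (2j−1)!!/(4a)^j · √(π/(2a)), odd powers → 0; here √(π/(2a)) = 0.86078. Differentiate with the product rule, d/dx e^(−ax²) = −2ax·e^(−ax²).
Normalization: ∫|φ|² dx = 3.3008.
⟨x⟩ = 0.27062, ⟨x²⟩ = 0.16326 ⇒ Δx = 0.30003.
⟨p⟩ = 0.0000, ⟨p²⟩ = 5.3489 ⇒ Δp = 2.3128.
Δx·Δp = 0.69391.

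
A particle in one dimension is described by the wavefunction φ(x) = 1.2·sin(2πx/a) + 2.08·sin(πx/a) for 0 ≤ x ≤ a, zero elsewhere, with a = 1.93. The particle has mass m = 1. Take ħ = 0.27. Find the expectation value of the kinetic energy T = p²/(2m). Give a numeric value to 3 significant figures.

0.169

T = −(ħ²/2m) d²/dx², so ⟨T⟩ = −(ħ²/2m) ∫ φ*·φ'' dx / ∫|φ|² dx; with m = 1.
d²/dx² sin(jπx/a) = −(jπ/a)²·sin(jπx/a); on 0 ≤ x ≤ a, ∫sin²(jπx/a) dx = a/2 and ∫sin(jπx/a)·sin(lπx/a) dx = 0 for j ≠ l, so only diagonal terms survive in ∫|φ|² and ∫φ·φ″; ∫φ·φ′ dx = [φ²/2] between the walls = 0.
State is unnormalized: ∫|φ|² dx = 5.5646, and ∫φ*·(−ħ²/2m · φ'') dx = 0.94004, so ⟨T⟩ = 0.94004 / 5.5646.
⟨T⟩ = 0.16893.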